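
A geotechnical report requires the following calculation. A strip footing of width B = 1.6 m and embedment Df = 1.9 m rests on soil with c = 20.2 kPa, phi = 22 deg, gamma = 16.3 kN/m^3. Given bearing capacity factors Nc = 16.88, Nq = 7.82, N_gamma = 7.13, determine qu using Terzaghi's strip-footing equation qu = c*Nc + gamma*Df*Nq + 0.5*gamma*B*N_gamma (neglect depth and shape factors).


Compute qu = c*Nc + gamma*Df*Nq + 0.5*gamma*B*N_gamma
Term 1: 20.2 * 16.88 = 340.976
Term 2: 16.3 * 1.9 * 7.82 = 242.1854
Term 3: 0.5 * 16.3 * 1.6 * 7.13 = 92.9752
qu = 340.976 + 242.1854 + 92.9752
qu = 676.14 kPa


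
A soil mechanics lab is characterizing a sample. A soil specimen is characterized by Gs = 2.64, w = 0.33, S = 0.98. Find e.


Result: 0.889

Derivation:
Using the relation e = Gs * w / S
e = 2.64 * 0.33 / 0.98
e = 0.889


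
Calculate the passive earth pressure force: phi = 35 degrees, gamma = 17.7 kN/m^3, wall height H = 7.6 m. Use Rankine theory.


Compute passive earth pressure coefficient:
Kp = tan^2(45 + phi/2) = tan^2(62.5) = 3.690172
Compute passive force:
Pp = 0.5 * Kp * gamma * H^2
Pp = 0.5 * 3.690172 * 17.7 * 7.6^2
Pp = 1886.33 kN/m


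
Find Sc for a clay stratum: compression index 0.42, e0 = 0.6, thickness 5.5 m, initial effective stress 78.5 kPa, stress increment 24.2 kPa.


Result: 0.1685 m

Derivation:
Using Sc = Cc * H / (1 + e0) * log10((sigma0 + delta_sigma) / sigma0)
Stress ratio = (78.5 + 24.2) / 78.5 = 1.30828
log10(1.30828) = 0.116701
Cc * H / (1 + e0) = 0.42 * 5.5 / (1 + 0.6) = 1.44375
Sc = 1.44375 * 0.116701
Sc = 0.1685 m


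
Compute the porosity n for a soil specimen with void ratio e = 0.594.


Using the relation n = e / (1 + e)
n = 0.594 / (1 + 0.594)
n = 0.594 / 1.594
n = 0.3726


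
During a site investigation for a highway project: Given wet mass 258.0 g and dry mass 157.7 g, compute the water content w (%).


Using w = (m_wet - m_dry) / m_dry * 100
m_wet - m_dry = 258.0 - 157.7 = 100.3 g
w = 100.3 / 157.7 * 100
w = 63.6 %


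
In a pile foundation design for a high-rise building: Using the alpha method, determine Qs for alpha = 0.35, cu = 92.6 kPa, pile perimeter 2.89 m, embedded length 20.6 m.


Using Qs = alpha * cu * perimeter * L
Qs = 0.35 * 92.6 * 2.89 * 20.6
Qs = 1929.5 kN


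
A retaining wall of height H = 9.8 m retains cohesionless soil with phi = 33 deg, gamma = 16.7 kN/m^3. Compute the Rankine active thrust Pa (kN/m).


Compute active earth pressure coefficient:
Ka = tan^2(45 - phi/2) = tan^2(28.5) = 0.294801
Compute active force:
Pa = 0.5 * Ka * gamma * H^2
Pa = 0.5 * 0.294801 * 16.7 * 9.8^2
Pa = 236.41 kN/m


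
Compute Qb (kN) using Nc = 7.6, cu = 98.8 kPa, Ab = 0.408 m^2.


Using Qb = Nc * cu * Ab
Qb = 7.6 * 98.8 * 0.408
Qb = 306.36 kN


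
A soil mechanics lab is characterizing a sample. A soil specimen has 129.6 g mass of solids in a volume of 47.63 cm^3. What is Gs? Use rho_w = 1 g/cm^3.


Using Gs = m_s / (V_s * rho_w)
Since rho_w = 1 g/cm^3:
Gs = 129.6 / 47.63
Gs = 2.721


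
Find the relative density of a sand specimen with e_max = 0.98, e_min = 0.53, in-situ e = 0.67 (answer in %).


Result: 68.89 %

Derivation:
Using Dr = (e_max - e) / (e_max - e_min) * 100
e_max - e = 0.98 - 0.67 = 0.31
e_max - e_min = 0.98 - 0.53 = 0.45
Dr = 0.31 / 0.45 * 100
Dr = 68.89 %


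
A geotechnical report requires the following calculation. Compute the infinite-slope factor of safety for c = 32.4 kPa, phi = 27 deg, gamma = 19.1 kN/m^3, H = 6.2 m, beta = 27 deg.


Result: 1.676

Derivation:
Using Fs = c / (gamma*H*sin(beta)*cos(beta)) + tan(phi)/tan(beta)
Cohesion contribution = 32.4 / (19.1*6.2*sin(27)*cos(27))
Cohesion contribution = 0.676382
Friction contribution = tan(27)/tan(27) = 1
Fs = 0.676382 + 1
Fs = 1.676


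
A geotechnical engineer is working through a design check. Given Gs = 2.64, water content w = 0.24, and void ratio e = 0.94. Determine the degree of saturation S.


Using S = Gs * w / e
S = 2.64 * 0.24 / 0.94
S = 0.674


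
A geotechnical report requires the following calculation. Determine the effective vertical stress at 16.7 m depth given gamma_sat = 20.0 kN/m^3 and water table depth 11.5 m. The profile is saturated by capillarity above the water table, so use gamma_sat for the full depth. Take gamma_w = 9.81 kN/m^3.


Result: 282.99 kPa

Derivation:
Total stress = gamma_sat * depth
sigma = 20.0 * 16.7 = 334.0 kPa
Pore water pressure u = gamma_w * (depth - d_wt)
u = 9.81 * (16.7 - 11.5) = 51.012 kPa
Effective stress = sigma - u
sigma' = 334.0 - 51.012 = 282.99 kPa


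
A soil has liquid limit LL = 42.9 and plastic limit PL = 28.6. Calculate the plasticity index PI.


Result: 14.3

Derivation:
Using PI = LL - PL
PI = 42.9 - 28.6
PI = 14.3


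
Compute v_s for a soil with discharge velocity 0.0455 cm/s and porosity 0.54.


Result: 0.08426 cm/s

Derivation:
Using v_s = v_d / n
v_s = 0.0455 / 0.54
v_s = 0.08426 cm/s


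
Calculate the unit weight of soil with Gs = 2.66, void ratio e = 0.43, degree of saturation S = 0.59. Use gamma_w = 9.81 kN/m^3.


Using gamma = gamma_w * (Gs + S*e) / (1 + e)
Numerator: Gs + S*e = 2.66 + 0.59*0.43 = 2.9137
Denominator: 1 + e = 1 + 0.43 = 1.43
gamma = 9.81 * 2.9137 / 1.43
gamma = 19.988 kN/m^3


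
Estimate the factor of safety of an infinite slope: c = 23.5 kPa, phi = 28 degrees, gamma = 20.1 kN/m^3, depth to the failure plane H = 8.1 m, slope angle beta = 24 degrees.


Result: 1.583

Derivation:
Using Fs = c / (gamma*H*sin(beta)*cos(beta)) + tan(phi)/tan(beta)
Cohesion contribution = 23.5 / (20.1*8.1*sin(24)*cos(24))
Cohesion contribution = 0.388457
Friction contribution = tan(28)/tan(24) = 1.19424
Fs = 0.388457 + 1.19424
Fs = 1.583


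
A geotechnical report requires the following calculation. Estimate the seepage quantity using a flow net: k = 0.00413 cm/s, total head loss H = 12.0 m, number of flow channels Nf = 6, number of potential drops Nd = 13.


Convert k to m/s for unit consistency with H:
k = 0.00413 cm/s = 0.00413 / 100 m/s = 4.13e-05 m/s
Using q = k * H * Nf / Nd
Nf / Nd = 6 / 13 = 0.4615
q = 4.13e-05 * 12.0 * 0.4615
q = 0.0002287 m^3/s per m


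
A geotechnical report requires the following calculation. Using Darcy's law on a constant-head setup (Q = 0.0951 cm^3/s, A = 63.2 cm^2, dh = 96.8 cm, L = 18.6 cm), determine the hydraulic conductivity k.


Compute hydraulic gradient:
i = dh / L = 96.8 / 18.6 = 5.2043
Then apply Darcy's law:
k = Q / (A * i)
k = 0.0951 / (63.2 * 5.2043)
k = 0.0951 / 328.912
k = 0.000289 cm/s


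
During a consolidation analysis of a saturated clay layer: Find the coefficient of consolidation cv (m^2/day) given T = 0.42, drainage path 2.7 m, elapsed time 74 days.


Using cv = T * H_dr^2 / t
H_dr^2 = 2.7^2 = 7.29
cv = 0.42 * 7.29 / 74
cv = 0.04138 m^2/day


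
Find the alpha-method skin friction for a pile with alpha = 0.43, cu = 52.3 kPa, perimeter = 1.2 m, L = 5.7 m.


Result: 153.82 kN

Derivation:
Using Qs = alpha * cu * perimeter * L
Qs = 0.43 * 52.3 * 1.2 * 5.7
Qs = 153.82 kN


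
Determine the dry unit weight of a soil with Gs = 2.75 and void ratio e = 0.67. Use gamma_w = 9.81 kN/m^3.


Result: 16.154 kN/m^3

Derivation:
Using gamma_d = Gs * gamma_w / (1 + e)
gamma_d = 2.75 * 9.81 / (1 + 0.67)
gamma_d = 2.75 * 9.81 / 1.67
gamma_d = 16.154 kN/m^3


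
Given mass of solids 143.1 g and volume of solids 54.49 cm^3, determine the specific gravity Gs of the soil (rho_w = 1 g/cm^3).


Using Gs = m_s / (V_s * rho_w)
Since rho_w = 1 g/cm^3:
Gs = 143.1 / 54.49
Gs = 2.626


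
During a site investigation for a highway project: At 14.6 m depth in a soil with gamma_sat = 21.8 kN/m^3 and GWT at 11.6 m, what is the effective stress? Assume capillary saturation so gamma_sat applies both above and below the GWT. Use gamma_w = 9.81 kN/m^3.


Total stress = gamma_sat * depth
sigma = 21.8 * 14.6 = 318.28 kPa
Pore water pressure u = gamma_w * (depth - d_wt)
u = 9.81 * (14.6 - 11.6) = 29.43 kPa
Effective stress = sigma - u
sigma' = 318.28 - 29.43 = 288.85 kPa


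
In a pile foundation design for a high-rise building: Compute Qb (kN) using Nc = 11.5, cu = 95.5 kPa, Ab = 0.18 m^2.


Using Qb = Nc * cu * Ab
Qb = 11.5 * 95.5 * 0.18
Qb = 197.69 kN


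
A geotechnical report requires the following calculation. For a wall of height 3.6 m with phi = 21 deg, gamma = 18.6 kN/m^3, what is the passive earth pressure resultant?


Compute passive earth pressure coefficient:
Kp = tan^2(45 + phi/2) = tan^2(55.5) = 2.117051
Compute passive force:
Pp = 0.5 * Kp * gamma * H^2
Pp = 0.5 * 2.117051 * 18.6 * 3.6^2
Pp = 255.16 kN/m


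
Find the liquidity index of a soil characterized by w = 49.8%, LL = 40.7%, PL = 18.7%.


First compute the plasticity index:
PI = LL - PL = 40.7 - 18.7 = 22.0
Then compute the liquidity index:
LI = (w - PL) / PI
LI = (49.8 - 18.7) / 22.0
LI = 1.414


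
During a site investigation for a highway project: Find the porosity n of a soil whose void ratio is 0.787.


Using the relation n = e / (1 + e)
n = 0.787 / (1 + 0.787)
n = 0.787 / 1.787
n = 0.4404


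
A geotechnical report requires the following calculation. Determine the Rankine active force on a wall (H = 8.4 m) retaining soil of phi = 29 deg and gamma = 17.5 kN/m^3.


Result: 214.22 kN/m

Derivation:
Compute active earth pressure coefficient:
Ka = tan^2(45 - phi/2) = tan^2(30.5) = 0.346974
Compute active force:
Pa = 0.5 * Ka * gamma * H^2
Pa = 0.5 * 0.346974 * 17.5 * 8.4^2
Pa = 214.22 kN/m


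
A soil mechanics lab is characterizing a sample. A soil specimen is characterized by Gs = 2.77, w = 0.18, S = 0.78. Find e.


Using the relation e = Gs * w / S
e = 2.77 * 0.18 / 0.78
e = 0.6392


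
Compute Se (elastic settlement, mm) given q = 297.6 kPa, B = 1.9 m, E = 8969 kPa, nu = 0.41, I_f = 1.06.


Result: 55.593 mm

Derivation:
Using Se = q * B * (1 - nu^2) * I_f / E
1 - nu^2 = 1 - 0.41^2 = 0.8319
Se = 297.6 * 1.9 * 0.8319 * 1.06 / 8969
Se = 0.055593 m
Convert to mm: Se = 0.055593 * 1000 = 55.593 mm


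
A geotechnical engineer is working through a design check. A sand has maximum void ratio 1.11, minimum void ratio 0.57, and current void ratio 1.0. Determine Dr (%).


Result: 20.37 %

Derivation:
Using Dr = (e_max - e) / (e_max - e_min) * 100
e_max - e = 1.11 - 1.0 = 0.11
e_max - e_min = 1.11 - 0.57 = 0.54
Dr = 0.11 / 0.54 * 100
Dr = 20.37 %


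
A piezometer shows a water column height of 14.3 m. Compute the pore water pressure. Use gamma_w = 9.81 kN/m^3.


Using u = gamma_w * h_w
u = 9.81 * 14.3
u = 140.28 kPa


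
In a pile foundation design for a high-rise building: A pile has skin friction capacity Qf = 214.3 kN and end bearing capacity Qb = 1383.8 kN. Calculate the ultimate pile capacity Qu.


Using Qu = Qf + Qb
Qu = 214.3 + 1383.8
Qu = 1598.1 kN


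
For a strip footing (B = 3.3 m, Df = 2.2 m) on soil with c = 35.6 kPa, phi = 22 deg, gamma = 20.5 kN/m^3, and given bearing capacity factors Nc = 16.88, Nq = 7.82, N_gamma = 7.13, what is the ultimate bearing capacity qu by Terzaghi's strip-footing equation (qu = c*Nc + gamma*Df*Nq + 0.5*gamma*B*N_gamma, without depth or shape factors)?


Compute qu = c*Nc + gamma*Df*Nq + 0.5*gamma*B*N_gamma
Term 1: 35.6 * 16.88 = 600.928
Term 2: 20.5 * 2.2 * 7.82 = 352.682
Term 3: 0.5 * 20.5 * 3.3 * 7.13 = 241.17225
qu = 600.928 + 352.682 + 241.17225
qu = 1194.78 kPa


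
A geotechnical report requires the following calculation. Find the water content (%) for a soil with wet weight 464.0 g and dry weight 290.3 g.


Using w = (m_wet - m_dry) / m_dry * 100
m_wet - m_dry = 464.0 - 290.3 = 173.7 g
w = 173.7 / 290.3 * 100
w = 59.83 %


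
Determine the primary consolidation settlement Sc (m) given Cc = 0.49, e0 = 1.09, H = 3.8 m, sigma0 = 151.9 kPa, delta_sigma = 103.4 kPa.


Using Sc = Cc * H / (1 + e0) * log10((sigma0 + delta_sigma) / sigma0)
Stress ratio = (151.9 + 103.4) / 151.9 = 1.68071
log10(1.68071) = 0.225493
Cc * H / (1 + e0) = 0.49 * 3.8 / (1 + 1.09) = 0.890909
Sc = 0.890909 * 0.225493
Sc = 0.2009 m


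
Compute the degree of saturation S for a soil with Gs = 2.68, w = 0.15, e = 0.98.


Using S = Gs * w / e
S = 2.68 * 0.15 / 0.98
S = 0.4102


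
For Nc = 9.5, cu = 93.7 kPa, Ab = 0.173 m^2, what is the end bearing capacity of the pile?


Result: 154.0 kN

Derivation:
Using Qb = Nc * cu * Ab
Qb = 9.5 * 93.7 * 0.173
Qb = 154.0 kN


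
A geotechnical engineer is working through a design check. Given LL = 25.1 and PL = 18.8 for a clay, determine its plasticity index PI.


Using PI = LL - PL
PI = 25.1 - 18.8
PI = 6.3


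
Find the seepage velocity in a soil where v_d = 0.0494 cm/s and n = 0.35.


Using v_s = v_d / n
v_s = 0.0494 / 0.35
v_s = 0.14114 cm/s


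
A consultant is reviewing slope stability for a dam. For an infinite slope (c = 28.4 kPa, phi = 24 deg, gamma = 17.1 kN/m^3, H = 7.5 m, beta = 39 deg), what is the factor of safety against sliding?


Using Fs = c / (gamma*H*sin(beta)*cos(beta)) + tan(phi)/tan(beta)
Cohesion contribution = 28.4 / (17.1*7.5*sin(39)*cos(39))
Cohesion contribution = 0.452779
Friction contribution = tan(24)/tan(39) = 0.549812
Fs = 0.452779 + 0.549812
Fs = 1.003


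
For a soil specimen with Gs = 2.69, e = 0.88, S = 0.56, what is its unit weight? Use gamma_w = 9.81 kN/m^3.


Using gamma = gamma_w * (Gs + S*e) / (1 + e)
Numerator: Gs + S*e = 2.69 + 0.56*0.88 = 3.1828
Denominator: 1 + e = 1 + 0.88 = 1.88
gamma = 9.81 * 3.1828 / 1.88
gamma = 16.608 kN/m^3


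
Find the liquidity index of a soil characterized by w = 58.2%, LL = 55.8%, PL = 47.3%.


First compute the plasticity index:
PI = LL - PL = 55.8 - 47.3 = 8.5
Then compute the liquidity index:
LI = (w - PL) / PI
LI = (58.2 - 47.3) / 8.5
LI = 1.282


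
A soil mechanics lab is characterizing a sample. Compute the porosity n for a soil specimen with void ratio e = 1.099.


Using the relation n = e / (1 + e)
n = 1.099 / (1 + 1.099)
n = 1.099 / 2.099
n = 0.5236


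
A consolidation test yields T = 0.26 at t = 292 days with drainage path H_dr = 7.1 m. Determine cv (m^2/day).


Using cv = T * H_dr^2 / t
H_dr^2 = 7.1^2 = 50.41
cv = 0.26 * 50.41 / 292
cv = 0.04489 m^2/day


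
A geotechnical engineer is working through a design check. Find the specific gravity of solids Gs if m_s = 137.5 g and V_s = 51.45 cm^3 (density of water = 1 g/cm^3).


Using Gs = m_s / (V_s * rho_w)
Since rho_w = 1 g/cm^3:
Gs = 137.5 / 51.45
Gs = 2.672


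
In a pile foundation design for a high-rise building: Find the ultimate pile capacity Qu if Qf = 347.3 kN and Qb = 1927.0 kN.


Using Qu = Qf + Qb
Qu = 347.3 + 1927.0
Qu = 2274.3 kN


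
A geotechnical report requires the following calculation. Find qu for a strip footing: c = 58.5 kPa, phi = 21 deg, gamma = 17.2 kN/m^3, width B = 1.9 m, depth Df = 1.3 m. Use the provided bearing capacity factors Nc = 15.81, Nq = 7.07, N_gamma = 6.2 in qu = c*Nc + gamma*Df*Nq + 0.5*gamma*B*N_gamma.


Result: 1184.28 kPa

Derivation:
Compute qu = c*Nc + gamma*Df*Nq + 0.5*gamma*B*N_gamma
Term 1: 58.5 * 15.81 = 924.885
Term 2: 17.2 * 1.3 * 7.07 = 158.0852
Term 3: 0.5 * 17.2 * 1.9 * 6.2 = 101.308
qu = 924.885 + 158.0852 + 101.308
qu = 1184.28 kPa


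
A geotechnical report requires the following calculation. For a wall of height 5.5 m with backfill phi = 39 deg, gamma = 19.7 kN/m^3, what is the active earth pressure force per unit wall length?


Compute active earth pressure coefficient:
Ka = tan^2(45 - phi/2) = tan^2(25.5) = 0.227506
Compute active force:
Pa = 0.5 * Ka * gamma * H^2
Pa = 0.5 * 0.227506 * 19.7 * 5.5^2
Pa = 67.79 kN/m


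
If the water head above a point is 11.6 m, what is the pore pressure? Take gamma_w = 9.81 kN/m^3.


Using u = gamma_w * h_w
u = 9.81 * 11.6
u = 113.8 kPa


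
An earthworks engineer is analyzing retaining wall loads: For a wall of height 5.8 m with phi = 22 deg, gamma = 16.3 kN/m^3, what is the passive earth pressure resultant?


Compute passive earth pressure coefficient:
Kp = tan^2(45 + phi/2) = tan^2(56.0) = 2.197987
Compute passive force:
Pp = 0.5 * Kp * gamma * H^2
Pp = 0.5 * 2.197987 * 16.3 * 5.8^2
Pp = 602.61 kN/m


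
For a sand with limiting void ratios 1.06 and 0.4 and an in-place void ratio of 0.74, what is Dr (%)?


Using Dr = (e_max - e) / (e_max - e_min) * 100
e_max - e = 1.06 - 0.74 = 0.32
e_max - e_min = 1.06 - 0.4 = 0.66
Dr = 0.32 / 0.66 * 100
Dr = 48.48 %


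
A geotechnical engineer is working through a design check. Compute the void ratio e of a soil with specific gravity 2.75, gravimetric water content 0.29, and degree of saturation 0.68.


Using the relation e = Gs * w / S
e = 2.75 * 0.29 / 0.68
e = 1.1728


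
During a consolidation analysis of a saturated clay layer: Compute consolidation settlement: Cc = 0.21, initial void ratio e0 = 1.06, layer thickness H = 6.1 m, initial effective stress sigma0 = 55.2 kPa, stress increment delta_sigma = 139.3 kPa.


Result: 0.3401 m

Derivation:
Using Sc = Cc * H / (1 + e0) * log10((sigma0 + delta_sigma) / sigma0)
Stress ratio = (55.2 + 139.3) / 55.2 = 3.52355
log10(3.52355) = 0.546981
Cc * H / (1 + e0) = 0.21 * 6.1 / (1 + 1.06) = 0.621845
Sc = 0.621845 * 0.546981
Sc = 0.3401 m


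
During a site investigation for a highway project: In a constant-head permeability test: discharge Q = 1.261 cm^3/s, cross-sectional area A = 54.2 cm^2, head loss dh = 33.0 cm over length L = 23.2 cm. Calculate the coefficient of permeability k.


Result: 0.016356 cm/s

Derivation:
Compute hydraulic gradient:
i = dh / L = 33.0 / 23.2 = 1.42241
Then apply Darcy's law:
k = Q / (A * i)
k = 1.261 / (54.2 * 1.42241)
k = 1.261 / 77.0948
k = 0.016356 cm/s


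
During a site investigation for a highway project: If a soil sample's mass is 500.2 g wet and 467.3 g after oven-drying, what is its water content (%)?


Using w = (m_wet - m_dry) / m_dry * 100
m_wet - m_dry = 500.2 - 467.3 = 32.9 g
w = 32.9 / 467.3 * 100
w = 7.04 %


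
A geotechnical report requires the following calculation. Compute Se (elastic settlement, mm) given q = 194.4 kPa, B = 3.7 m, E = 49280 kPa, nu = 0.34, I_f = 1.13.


Using Se = q * B * (1 - nu^2) * I_f / E
1 - nu^2 = 1 - 0.34^2 = 0.8844
Se = 194.4 * 3.7 * 0.8844 * 1.13 / 49280
Se = 0.014587 m
Convert to mm: Se = 0.014587 * 1000 = 14.587 mm


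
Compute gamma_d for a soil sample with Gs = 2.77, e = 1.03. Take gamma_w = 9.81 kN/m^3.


Using gamma_d = Gs * gamma_w / (1 + e)
gamma_d = 2.77 * 9.81 / (1 + 1.03)
gamma_d = 2.77 * 9.81 / 2.03
gamma_d = 13.386 kN/m^3


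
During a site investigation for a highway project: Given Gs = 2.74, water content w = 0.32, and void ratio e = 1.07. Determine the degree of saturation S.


Using S = Gs * w / e
S = 2.74 * 0.32 / 1.07
S = 0.8194


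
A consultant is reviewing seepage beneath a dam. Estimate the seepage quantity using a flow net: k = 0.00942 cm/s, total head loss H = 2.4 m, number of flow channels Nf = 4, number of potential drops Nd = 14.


Result: 6.459e-05 m^3/s per m

Derivation:
Convert k to m/s for unit consistency with H:
k = 0.00942 cm/s = 0.00942 / 100 m/s = 9.42e-05 m/s
Using q = k * H * Nf / Nd
Nf / Nd = 4 / 14 = 0.2857
q = 9.42e-05 * 2.4 * 0.2857
q = 6.459e-05 m^3/s per m


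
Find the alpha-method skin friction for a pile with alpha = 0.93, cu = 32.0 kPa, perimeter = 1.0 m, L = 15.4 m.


Result: 458.3 kN

Derivation:
Using Qs = alpha * cu * perimeter * L
Qs = 0.93 * 32.0 * 1.0 * 15.4
Qs = 458.3 kN


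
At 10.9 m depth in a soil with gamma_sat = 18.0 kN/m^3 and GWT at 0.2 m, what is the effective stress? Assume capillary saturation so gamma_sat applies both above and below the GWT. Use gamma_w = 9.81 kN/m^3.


Total stress = gamma_sat * depth
sigma = 18.0 * 10.9 = 196.2 kPa
Pore water pressure u = gamma_w * (depth - d_wt)
u = 9.81 * (10.9 - 0.2) = 104.967 kPa
Effective stress = sigma - u
sigma' = 196.2 - 104.967 = 91.23 kPa


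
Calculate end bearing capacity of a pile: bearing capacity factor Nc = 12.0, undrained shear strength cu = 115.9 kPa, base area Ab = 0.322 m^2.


Result: 447.84 kN

Derivation:
Using Qb = Nc * cu * Ab
Qb = 12.0 * 115.9 * 0.322
Qb = 447.84 kN


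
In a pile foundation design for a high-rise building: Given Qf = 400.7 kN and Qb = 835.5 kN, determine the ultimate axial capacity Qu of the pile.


Using Qu = Qf + Qb
Qu = 400.7 + 835.5
Qu = 1236.2 kN


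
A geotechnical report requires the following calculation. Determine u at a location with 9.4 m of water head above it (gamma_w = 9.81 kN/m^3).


Using u = gamma_w * h_w
u = 9.81 * 9.4
u = 92.21 kPa


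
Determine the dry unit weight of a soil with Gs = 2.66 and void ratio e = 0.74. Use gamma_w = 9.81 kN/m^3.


Using gamma_d = Gs * gamma_w / (1 + e)
gamma_d = 2.66 * 9.81 / (1 + 0.74)
gamma_d = 2.66 * 9.81 / 1.74
gamma_d = 14.997 kN/m^3


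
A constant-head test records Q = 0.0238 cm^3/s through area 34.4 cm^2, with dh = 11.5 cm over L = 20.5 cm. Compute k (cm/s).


Compute hydraulic gradient:
i = dh / L = 11.5 / 20.5 = 0.560976
Then apply Darcy's law:
k = Q / (A * i)
k = 0.0238 / (34.4 * 0.560976)
k = 0.0238 / 19.2976
k = 0.001233 cm/s


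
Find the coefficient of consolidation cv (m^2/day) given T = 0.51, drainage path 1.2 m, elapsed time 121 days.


Using cv = T * H_dr^2 / t
H_dr^2 = 1.2^2 = 1.44
cv = 0.51 * 1.44 / 121
cv = 0.00607 m^2/day


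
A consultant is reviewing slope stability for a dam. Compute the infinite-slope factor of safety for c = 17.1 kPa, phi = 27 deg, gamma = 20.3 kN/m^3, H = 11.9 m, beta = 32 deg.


Result: 0.973

Derivation:
Using Fs = c / (gamma*H*sin(beta)*cos(beta)) + tan(phi)/tan(beta)
Cohesion contribution = 17.1 / (20.3*11.9*sin(32)*cos(32))
Cohesion contribution = 0.157515
Friction contribution = tan(27)/tan(32) = 0.815411
Fs = 0.157515 + 0.815411
Fs = 0.973


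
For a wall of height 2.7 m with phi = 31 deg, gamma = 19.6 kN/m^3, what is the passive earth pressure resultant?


Compute passive earth pressure coefficient:
Kp = tan^2(45 + phi/2) = tan^2(60.5) = 3.124035
Compute passive force:
Pp = 0.5 * Kp * gamma * H^2
Pp = 0.5 * 3.124035 * 19.6 * 2.7^2
Pp = 223.19 kN/m


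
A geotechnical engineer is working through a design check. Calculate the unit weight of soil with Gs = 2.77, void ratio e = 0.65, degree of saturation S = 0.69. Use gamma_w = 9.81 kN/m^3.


Using gamma = gamma_w * (Gs + S*e) / (1 + e)
Numerator: Gs + S*e = 2.77 + 0.69*0.65 = 3.2185
Denominator: 1 + e = 1 + 0.65 = 1.65
gamma = 9.81 * 3.2185 / 1.65
gamma = 19.135 kN/m^3


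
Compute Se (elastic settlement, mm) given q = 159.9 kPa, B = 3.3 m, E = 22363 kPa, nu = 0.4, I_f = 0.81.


Using Se = q * B * (1 - nu^2) * I_f / E
1 - nu^2 = 1 - 0.4^2 = 0.84
Se = 159.9 * 3.3 * 0.84 * 0.81 / 22363
Se = 0.016054 m
Convert to mm: Se = 0.016054 * 1000 = 16.054 mm


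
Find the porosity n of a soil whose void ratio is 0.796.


Using the relation n = e / (1 + e)
n = 0.796 / (1 + 0.796)
n = 0.796 / 1.796
n = 0.4432


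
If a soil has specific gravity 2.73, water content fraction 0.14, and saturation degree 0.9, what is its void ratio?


Using the relation e = Gs * w / S
e = 2.73 * 0.14 / 0.9
e = 0.4247


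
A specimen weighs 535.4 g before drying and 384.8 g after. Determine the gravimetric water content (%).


Using w = (m_wet - m_dry) / m_dry * 100
m_wet - m_dry = 535.4 - 384.8 = 150.6 g
w = 150.6 / 384.8 * 100
w = 39.14 %


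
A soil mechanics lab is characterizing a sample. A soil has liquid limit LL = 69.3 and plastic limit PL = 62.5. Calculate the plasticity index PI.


Using PI = LL - PL
PI = 69.3 - 62.5
PI = 6.8


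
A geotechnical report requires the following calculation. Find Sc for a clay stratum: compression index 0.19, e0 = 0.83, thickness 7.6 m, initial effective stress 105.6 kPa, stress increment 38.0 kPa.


Result: 0.1053 m

Derivation:
Using Sc = Cc * H / (1 + e0) * log10((sigma0 + delta_sigma) / sigma0)
Stress ratio = (105.6 + 38.0) / 105.6 = 1.35985
log10(1.35985) = 0.133491
Cc * H / (1 + e0) = 0.19 * 7.6 / (1 + 0.83) = 0.789071
Sc = 0.789071 * 0.133491
Sc = 0.1053 m


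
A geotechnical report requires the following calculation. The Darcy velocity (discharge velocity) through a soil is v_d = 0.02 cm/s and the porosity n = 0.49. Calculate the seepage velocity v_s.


Using v_s = v_d / n
v_s = 0.02 / 0.49
v_s = 0.04082 cm/s


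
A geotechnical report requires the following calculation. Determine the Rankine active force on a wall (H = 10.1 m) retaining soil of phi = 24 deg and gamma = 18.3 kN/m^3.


Result: 393.64 kN/m

Derivation:
Compute active earth pressure coefficient:
Ka = tan^2(45 - phi/2) = tan^2(33.0) = 0.42173
Compute active force:
Pa = 0.5 * Ka * gamma * H^2
Pa = 0.5 * 0.42173 * 18.3 * 10.1^2
Pa = 393.64 kN/m


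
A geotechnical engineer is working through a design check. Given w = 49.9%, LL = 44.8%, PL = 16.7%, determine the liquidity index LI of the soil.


First compute the plasticity index:
PI = LL - PL = 44.8 - 16.7 = 28.1
Then compute the liquidity index:
LI = (w - PL) / PI
LI = (49.9 - 16.7) / 28.1
LI = 1.181


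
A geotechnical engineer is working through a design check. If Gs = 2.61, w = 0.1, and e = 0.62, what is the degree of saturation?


Result: 0.421

Derivation:
Using S = Gs * w / e
S = 2.61 * 0.1 / 0.62
S = 0.421


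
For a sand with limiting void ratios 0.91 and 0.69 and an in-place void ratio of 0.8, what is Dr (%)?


Using Dr = (e_max - e) / (e_max - e_min) * 100
e_max - e = 0.91 - 0.8 = 0.11
e_max - e_min = 0.91 - 0.69 = 0.22
Dr = 0.11 / 0.22 * 100
Dr = 50.0 %


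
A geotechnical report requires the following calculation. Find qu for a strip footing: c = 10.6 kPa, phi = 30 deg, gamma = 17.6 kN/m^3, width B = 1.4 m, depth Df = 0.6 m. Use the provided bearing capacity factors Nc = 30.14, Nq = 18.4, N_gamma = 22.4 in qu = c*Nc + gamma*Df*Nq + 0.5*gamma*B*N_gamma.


Compute qu = c*Nc + gamma*Df*Nq + 0.5*gamma*B*N_gamma
Term 1: 10.6 * 30.14 = 319.484
Term 2: 17.6 * 0.6 * 18.4 = 194.304
Term 3: 0.5 * 17.6 * 1.4 * 22.4 = 275.968
qu = 319.484 + 194.304 + 275.968
qu = 789.76 kPa


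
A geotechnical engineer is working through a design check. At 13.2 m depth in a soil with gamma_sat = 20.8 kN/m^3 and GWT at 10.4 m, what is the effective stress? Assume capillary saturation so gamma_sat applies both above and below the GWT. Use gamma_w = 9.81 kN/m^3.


Total stress = gamma_sat * depth
sigma = 20.8 * 13.2 = 274.56 kPa
Pore water pressure u = gamma_w * (depth - d_wt)
u = 9.81 * (13.2 - 10.4) = 27.468 kPa
Effective stress = sigma - u
sigma' = 274.56 - 27.468 = 247.09 kPa


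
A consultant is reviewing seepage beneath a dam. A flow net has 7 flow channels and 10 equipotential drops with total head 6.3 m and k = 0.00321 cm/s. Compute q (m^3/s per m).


Result: 0.0001416 m^3/s per m

Derivation:
Convert k to m/s for unit consistency with H:
k = 0.00321 cm/s = 0.00321 / 100 m/s = 3.21e-05 m/s
Using q = k * H * Nf / Nd
Nf / Nd = 7 / 10 = 0.7
q = 3.21e-05 * 6.3 * 0.7
q = 0.0001416 m^3/s per m


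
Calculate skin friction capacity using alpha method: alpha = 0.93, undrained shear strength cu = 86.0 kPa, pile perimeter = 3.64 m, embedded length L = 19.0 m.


Result: 5531.42 kN

Derivation:
Using Qs = alpha * cu * perimeter * L
Qs = 0.93 * 86.0 * 3.64 * 19.0
Qs = 5531.42 kN


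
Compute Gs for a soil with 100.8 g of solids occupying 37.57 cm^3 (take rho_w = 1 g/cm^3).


Result: 2.683

Derivation:
Using Gs = m_s / (V_s * rho_w)
Since rho_w = 1 g/cm^3:
Gs = 100.8 / 37.57
Gs = 2.683


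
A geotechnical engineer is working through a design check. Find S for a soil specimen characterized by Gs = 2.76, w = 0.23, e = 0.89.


Result: 0.7133

Derivation:
Using S = Gs * w / e
S = 2.76 * 0.23 / 0.89
S = 0.7133


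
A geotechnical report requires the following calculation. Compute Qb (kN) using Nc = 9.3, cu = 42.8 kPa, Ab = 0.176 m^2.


Using Qb = Nc * cu * Ab
Qb = 9.3 * 42.8 * 0.176
Qb = 70.06 kN


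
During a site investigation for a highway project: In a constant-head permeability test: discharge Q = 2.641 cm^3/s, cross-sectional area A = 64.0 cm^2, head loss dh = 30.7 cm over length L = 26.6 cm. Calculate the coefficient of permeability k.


Compute hydraulic gradient:
i = dh / L = 30.7 / 26.6 = 1.15414
Then apply Darcy's law:
k = Q / (A * i)
k = 2.641 / (64.0 * 1.15414)
k = 2.641 / 73.8647
k = 0.035755 cm/s


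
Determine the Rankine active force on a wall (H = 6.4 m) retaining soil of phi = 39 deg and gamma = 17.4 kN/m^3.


Compute active earth pressure coefficient:
Ka = tan^2(45 - phi/2) = tan^2(25.5) = 0.227506
Compute active force:
Pa = 0.5 * Ka * gamma * H^2
Pa = 0.5 * 0.227506 * 17.4 * 6.4^2
Pa = 81.07 kN/m


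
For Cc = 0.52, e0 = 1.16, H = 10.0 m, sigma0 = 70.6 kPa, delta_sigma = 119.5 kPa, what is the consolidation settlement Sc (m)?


Using Sc = Cc * H / (1 + e0) * log10((sigma0 + delta_sigma) / sigma0)
Stress ratio = (70.6 + 119.5) / 70.6 = 2.69263
log10(2.69263) = 0.430177
Cc * H / (1 + e0) = 0.52 * 10.0 / (1 + 1.16) = 2.40741
Sc = 2.40741 * 0.430177
Sc = 1.0356 m


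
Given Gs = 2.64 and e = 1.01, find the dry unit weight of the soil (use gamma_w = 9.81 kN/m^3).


Using gamma_d = Gs * gamma_w / (1 + e)
gamma_d = 2.64 * 9.81 / (1 + 1.01)
gamma_d = 2.64 * 9.81 / 2.01
gamma_d = 12.885 kN/m^3


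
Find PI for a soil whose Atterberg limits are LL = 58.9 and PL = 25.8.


Using PI = LL - PL
PI = 58.9 - 25.8
PI = 33.1


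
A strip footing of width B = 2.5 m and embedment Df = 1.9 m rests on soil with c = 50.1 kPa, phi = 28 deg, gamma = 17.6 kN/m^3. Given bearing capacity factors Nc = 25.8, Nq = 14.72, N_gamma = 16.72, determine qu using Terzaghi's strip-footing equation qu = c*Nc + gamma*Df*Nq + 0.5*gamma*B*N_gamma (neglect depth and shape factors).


Compute qu = c*Nc + gamma*Df*Nq + 0.5*gamma*B*N_gamma
Term 1: 50.1 * 25.8 = 1292.58
Term 2: 17.6 * 1.9 * 14.72 = 492.2368
Term 3: 0.5 * 17.6 * 2.5 * 16.72 = 367.84
qu = 1292.58 + 492.2368 + 367.84
qu = 2152.66 kPa


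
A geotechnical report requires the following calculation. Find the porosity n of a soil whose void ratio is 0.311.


Using the relation n = e / (1 + e)
n = 0.311 / (1 + 0.311)
n = 0.311 / 1.311
n = 0.2372


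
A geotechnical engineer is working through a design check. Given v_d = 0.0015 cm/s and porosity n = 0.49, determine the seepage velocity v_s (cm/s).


Using v_s = v_d / n
v_s = 0.0015 / 0.49
v_s = 0.00306 cm/s


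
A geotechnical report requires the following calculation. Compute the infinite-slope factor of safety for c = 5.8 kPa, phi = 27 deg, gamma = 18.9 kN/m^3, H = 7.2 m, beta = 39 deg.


Using Fs = c / (gamma*H*sin(beta)*cos(beta)) + tan(phi)/tan(beta)
Cohesion contribution = 5.8 / (18.9*7.2*sin(39)*cos(39))
Cohesion contribution = 0.0871484
Friction contribution = tan(27)/tan(39) = 0.629212
Fs = 0.0871484 + 0.629212
Fs = 0.716


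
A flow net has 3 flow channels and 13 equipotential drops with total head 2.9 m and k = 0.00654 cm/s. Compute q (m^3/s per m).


Result: 4.377e-05 m^3/s per m

Derivation:
Convert k to m/s for unit consistency with H:
k = 0.00654 cm/s = 0.00654 / 100 m/s = 6.54e-05 m/s
Using q = k * H * Nf / Nd
Nf / Nd = 3 / 13 = 0.2308
q = 6.54e-05 * 2.9 * 0.2308
q = 4.377e-05 m^3/s per m


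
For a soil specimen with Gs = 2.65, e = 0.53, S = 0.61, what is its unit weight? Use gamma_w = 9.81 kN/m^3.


Using gamma = gamma_w * (Gs + S*e) / (1 + e)
Numerator: Gs + S*e = 2.65 + 0.61*0.53 = 2.9733
Denominator: 1 + e = 1 + 0.53 = 1.53
gamma = 9.81 * 2.9733 / 1.53
gamma = 19.064 kN/m^3


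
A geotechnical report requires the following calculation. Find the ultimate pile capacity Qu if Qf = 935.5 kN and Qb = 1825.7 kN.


Result: 2761.2 kN

Derivation:
Using Qu = Qf + Qb
Qu = 935.5 + 1825.7
Qu = 2761.2 kN


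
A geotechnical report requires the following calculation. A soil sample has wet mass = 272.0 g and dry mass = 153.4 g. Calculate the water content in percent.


Using w = (m_wet - m_dry) / m_dry * 100
m_wet - m_dry = 272.0 - 153.4 = 118.6 g
w = 118.6 / 153.4 * 100
w = 77.31 %


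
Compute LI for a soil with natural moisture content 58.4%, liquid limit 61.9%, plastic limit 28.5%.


First compute the plasticity index:
PI = LL - PL = 61.9 - 28.5 = 33.4
Then compute the liquidity index:
LI = (w - PL) / PI
LI = (58.4 - 28.5) / 33.4
LI = 0.895


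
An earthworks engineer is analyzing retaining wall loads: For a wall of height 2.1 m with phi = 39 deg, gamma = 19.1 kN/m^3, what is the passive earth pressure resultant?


Compute passive earth pressure coefficient:
Kp = tan^2(45 + phi/2) = tan^2(64.5) = 4.395495
Compute passive force:
Pp = 0.5 * Kp * gamma * H^2
Pp = 0.5 * 4.395495 * 19.1 * 2.1^2
Pp = 185.12 kN/m


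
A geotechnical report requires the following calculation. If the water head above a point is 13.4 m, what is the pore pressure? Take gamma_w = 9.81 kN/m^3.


Using u = gamma_w * h_w
u = 9.81 * 13.4
u = 131.45 kPa


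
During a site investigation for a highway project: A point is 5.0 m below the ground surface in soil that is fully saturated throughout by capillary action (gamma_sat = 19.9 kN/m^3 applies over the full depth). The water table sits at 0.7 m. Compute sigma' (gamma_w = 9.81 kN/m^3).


Total stress = gamma_sat * depth
sigma = 19.9 * 5.0 = 99.5 kPa
Pore water pressure u = gamma_w * (depth - d_wt)
u = 9.81 * (5.0 - 0.7) = 42.183 kPa
Effective stress = sigma - u
sigma' = 99.5 - 42.183 = 57.32 kPa


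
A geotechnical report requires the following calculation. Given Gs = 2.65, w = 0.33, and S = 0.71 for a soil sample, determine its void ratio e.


Using the relation e = Gs * w / S
e = 2.65 * 0.33 / 0.71
e = 1.2317


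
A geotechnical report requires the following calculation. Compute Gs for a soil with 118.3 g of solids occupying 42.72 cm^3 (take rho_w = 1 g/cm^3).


Using Gs = m_s / (V_s * rho_w)
Since rho_w = 1 g/cm^3:
Gs = 118.3 / 42.72
Gs = 2.769


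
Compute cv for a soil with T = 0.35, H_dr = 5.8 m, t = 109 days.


Using cv = T * H_dr^2 / t
H_dr^2 = 5.8^2 = 33.64
cv = 0.35 * 33.64 / 109
cv = 0.10802 m^2/day


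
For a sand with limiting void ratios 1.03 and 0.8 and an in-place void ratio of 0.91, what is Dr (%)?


Using Dr = (e_max - e) / (e_max - e_min) * 100
e_max - e = 1.03 - 0.91 = 0.12
e_max - e_min = 1.03 - 0.8 = 0.23
Dr = 0.12 / 0.23 * 100
Dr = 52.17 %


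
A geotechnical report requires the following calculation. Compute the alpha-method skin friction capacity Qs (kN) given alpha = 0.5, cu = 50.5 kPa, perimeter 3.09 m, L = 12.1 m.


Result: 944.07 kN

Derivation:
Using Qs = alpha * cu * perimeter * L
Qs = 0.5 * 50.5 * 3.09 * 12.1
Qs = 944.07 kN


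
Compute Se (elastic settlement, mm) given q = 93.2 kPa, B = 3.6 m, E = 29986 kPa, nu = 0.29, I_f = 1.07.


Result: 10.966 mm

Derivation:
Using Se = q * B * (1 - nu^2) * I_f / E
1 - nu^2 = 1 - 0.29^2 = 0.9159
Se = 93.2 * 3.6 * 0.9159 * 1.07 / 29986
Se = 0.010966 m
Convert to mm: Se = 0.010966 * 1000 = 10.966 mm


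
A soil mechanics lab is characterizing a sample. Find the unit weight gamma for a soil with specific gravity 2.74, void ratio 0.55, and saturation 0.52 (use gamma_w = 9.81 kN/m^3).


Result: 19.152 kN/m^3

Derivation:
Using gamma = gamma_w * (Gs + S*e) / (1 + e)
Numerator: Gs + S*e = 2.74 + 0.52*0.55 = 3.026
Denominator: 1 + e = 1 + 0.55 = 1.55
gamma = 9.81 * 3.026 / 1.55
gamma = 19.152 kN/m^3


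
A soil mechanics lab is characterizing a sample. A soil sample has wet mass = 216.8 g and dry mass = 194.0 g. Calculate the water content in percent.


Result: 11.75 %

Derivation:
Using w = (m_wet - m_dry) / m_dry * 100
m_wet - m_dry = 216.8 - 194.0 = 22.8 g
w = 22.8 / 194.0 * 100
w = 11.75 %


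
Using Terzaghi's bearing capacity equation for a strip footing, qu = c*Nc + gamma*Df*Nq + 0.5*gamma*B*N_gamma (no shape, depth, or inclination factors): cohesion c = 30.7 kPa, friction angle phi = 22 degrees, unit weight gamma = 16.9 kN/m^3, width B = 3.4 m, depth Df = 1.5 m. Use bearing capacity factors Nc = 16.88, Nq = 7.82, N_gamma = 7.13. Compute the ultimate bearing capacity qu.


Compute qu = c*Nc + gamma*Df*Nq + 0.5*gamma*B*N_gamma
Term 1: 30.7 * 16.88 = 518.216
Term 2: 16.9 * 1.5 * 7.82 = 198.237
Term 3: 0.5 * 16.9 * 3.4 * 7.13 = 204.8449
qu = 518.216 + 198.237 + 204.8449
qu = 921.3 kPa


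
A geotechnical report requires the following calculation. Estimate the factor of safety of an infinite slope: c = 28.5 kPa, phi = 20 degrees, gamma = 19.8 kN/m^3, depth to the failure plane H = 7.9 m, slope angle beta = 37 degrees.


Result: 0.862

Derivation:
Using Fs = c / (gamma*H*sin(beta)*cos(beta)) + tan(phi)/tan(beta)
Cohesion contribution = 28.5 / (19.8*7.9*sin(37)*cos(37))
Cohesion contribution = 0.379089
Friction contribution = tan(20)/tan(37) = 0.483005
Fs = 0.379089 + 0.483005
Fs = 0.862


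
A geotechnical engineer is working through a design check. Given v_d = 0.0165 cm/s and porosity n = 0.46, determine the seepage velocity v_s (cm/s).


Using v_s = v_d / n
v_s = 0.0165 / 0.46
v_s = 0.03587 cm/s


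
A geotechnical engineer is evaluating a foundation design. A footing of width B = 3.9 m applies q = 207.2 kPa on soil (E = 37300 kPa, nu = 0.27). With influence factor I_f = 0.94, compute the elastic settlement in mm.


Result: 18.88 mm

Derivation:
Using Se = q * B * (1 - nu^2) * I_f / E
1 - nu^2 = 1 - 0.27^2 = 0.9271
Se = 207.2 * 3.9 * 0.9271 * 0.94 / 37300
Se = 0.018880 m
Convert to mm: Se = 0.018880 * 1000 = 18.88 mm


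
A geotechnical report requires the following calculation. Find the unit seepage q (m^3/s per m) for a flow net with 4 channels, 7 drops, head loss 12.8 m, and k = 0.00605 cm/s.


Result: 0.0004425 m^3/s per m

Derivation:
Convert k to m/s for unit consistency with H:
k = 0.00605 cm/s = 0.00605 / 100 m/s = 6.05e-05 m/s
Using q = k * H * Nf / Nd
Nf / Nd = 4 / 7 = 0.5714
q = 6.05e-05 * 12.8 * 0.5714
q = 0.0004425 m^3/s per m


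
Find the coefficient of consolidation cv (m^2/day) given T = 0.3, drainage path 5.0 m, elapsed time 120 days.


Using cv = T * H_dr^2 / t
H_dr^2 = 5.0^2 = 25.0
cv = 0.3 * 25.0 / 120
cv = 0.0625 m^2/day


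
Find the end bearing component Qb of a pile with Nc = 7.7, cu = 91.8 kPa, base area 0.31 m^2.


Using Qb = Nc * cu * Ab
Qb = 7.7 * 91.8 * 0.31
Qb = 219.13 kN


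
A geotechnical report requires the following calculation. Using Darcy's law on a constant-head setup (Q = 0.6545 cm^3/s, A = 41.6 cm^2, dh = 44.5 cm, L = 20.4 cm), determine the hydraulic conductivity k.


Result: 0.007213 cm/s

Derivation:
Compute hydraulic gradient:
i = dh / L = 44.5 / 20.4 = 2.18137
Then apply Darcy's law:
k = Q / (A * i)
k = 0.6545 / (41.6 * 2.18137)
k = 0.6545 / 90.7451
k = 0.007213 cm/s


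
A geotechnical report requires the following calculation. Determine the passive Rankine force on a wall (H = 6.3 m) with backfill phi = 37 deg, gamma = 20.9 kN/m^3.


Result: 1668.49 kN/m

Derivation:
Compute passive earth pressure coefficient:
Kp = tan^2(45 + phi/2) = tan^2(63.5) = 4.022791
Compute passive force:
Pp = 0.5 * Kp * gamma * H^2
Pp = 0.5 * 4.022791 * 20.9 * 6.3^2
Pp = 1668.49 kN/m


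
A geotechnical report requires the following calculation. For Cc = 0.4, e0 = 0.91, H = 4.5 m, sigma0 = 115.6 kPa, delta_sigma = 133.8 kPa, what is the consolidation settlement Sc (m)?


Using Sc = Cc * H / (1 + e0) * log10((sigma0 + delta_sigma) / sigma0)
Stress ratio = (115.6 + 133.8) / 115.6 = 2.15744
log10(2.15744) = 0.333939
Cc * H / (1 + e0) = 0.4 * 4.5 / (1 + 0.91) = 0.942408
Sc = 0.942408 * 0.333939
Sc = 0.3147 m


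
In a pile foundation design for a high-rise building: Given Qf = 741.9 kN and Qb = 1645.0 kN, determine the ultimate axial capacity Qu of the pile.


Using Qu = Qf + Qb
Qu = 741.9 + 1645.0
Qu = 2386.9 kN


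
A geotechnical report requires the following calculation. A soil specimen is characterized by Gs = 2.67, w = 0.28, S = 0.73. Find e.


Using the relation e = Gs * w / S
e = 2.67 * 0.28 / 0.73
e = 1.0241


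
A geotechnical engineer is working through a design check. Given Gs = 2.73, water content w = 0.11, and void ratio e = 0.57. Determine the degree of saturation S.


Result: 0.5268

Derivation:
Using S = Gs * w / e
S = 2.73 * 0.11 / 0.57
S = 0.5268
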